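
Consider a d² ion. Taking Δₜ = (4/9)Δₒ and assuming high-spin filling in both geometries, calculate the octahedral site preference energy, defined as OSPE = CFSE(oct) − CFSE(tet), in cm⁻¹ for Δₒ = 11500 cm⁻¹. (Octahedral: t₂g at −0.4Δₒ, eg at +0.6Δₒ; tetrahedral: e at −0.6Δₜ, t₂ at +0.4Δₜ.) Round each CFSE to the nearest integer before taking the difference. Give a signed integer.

-3067

In an octahedral site d² (HS) is t2g^2 e_g^0, giving CFSE(oct) = -0.8Δₒ = -9200 cm⁻¹.
In a tetrahedral site the filling is e^2 t2^0: CFSE(tet) = -1.2Δₜ = -1.2 × (4/9)(11500) = -6133 cm⁻¹.
OSPE = CFSE(oct) − CFSE(tet) = -9200 − (-6133) = -3067 cm⁻¹.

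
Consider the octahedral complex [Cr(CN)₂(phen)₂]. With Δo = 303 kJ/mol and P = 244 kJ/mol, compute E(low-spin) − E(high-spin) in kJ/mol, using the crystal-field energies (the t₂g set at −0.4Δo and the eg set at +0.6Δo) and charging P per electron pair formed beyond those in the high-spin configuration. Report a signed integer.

Ligand charges: 2×(-1) from CN⁻ and 2×(+0) from phen sum to -2; with overall charge +0, Cr is +2.
Cr²⁺: group 6, so d-count = 6 − 2 = 4.
In the high-spin limit (t₂g³ eg¹) the orbital term is -0.6Δo = -182 kJ/mol, with no excess pairing.
Low-spin: t₂g⁴ eg⁰, orbital CFSE = -1.6Δo = -485 kJ/mol; plus 1 excess pair × P = +244 kJ/mol; total -241 kJ/mol.
E(LS) − E(HS) = -241 − (-182) = -59 kJ/mol.

-59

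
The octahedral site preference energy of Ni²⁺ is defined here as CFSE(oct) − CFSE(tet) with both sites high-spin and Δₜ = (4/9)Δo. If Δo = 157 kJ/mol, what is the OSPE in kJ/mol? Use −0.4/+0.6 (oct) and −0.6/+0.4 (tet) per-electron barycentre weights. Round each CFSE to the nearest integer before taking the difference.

-132

Ni sits in group 10; removing 2 electrons leaves Ni²⁺ with 10 − 2 = 8 d electrons.
In an octahedral site d⁸ (HS) is t2g^6 e_g^2, giving CFSE(oct) = -1.2Δo = -188 kJ/mol.
In a tetrahedral site the filling is e^4 t2^4: CFSE(tet) = -0.8Δₜ = -0.8 × (4/9)(157) = -56 kJ/mol.
Subtracting, OSPE = -188 − (-56) = -132 kJ/mol.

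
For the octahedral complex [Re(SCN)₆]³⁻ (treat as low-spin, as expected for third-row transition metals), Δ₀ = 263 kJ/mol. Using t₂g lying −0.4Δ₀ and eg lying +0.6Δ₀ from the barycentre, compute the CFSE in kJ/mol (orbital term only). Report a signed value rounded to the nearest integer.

Each SCN⁻ contributes -1; 6 × (-1) = -6. With overall charge -3, Re is in the +3 oxidation state.
Re sits in group 7; removing 3 electrons leaves Re³⁺ with 7 − 3 = 4 d electrons.
Configuration: t₂g⁴ eg⁰.
Orbital CFSE = 4(-0.4) + 0(0.6) = -1.6Δ₀ = -1.6 × 263 = -421 kJ/mol.

-421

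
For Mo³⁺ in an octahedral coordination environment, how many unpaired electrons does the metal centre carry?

3

Mo sits in group 6; removing 3 electrons leaves Mo³⁺ with 6 − 3 = 3 d electrons.
Configuration: t2g^3 e_g^0, giving 3 unpaired electrons.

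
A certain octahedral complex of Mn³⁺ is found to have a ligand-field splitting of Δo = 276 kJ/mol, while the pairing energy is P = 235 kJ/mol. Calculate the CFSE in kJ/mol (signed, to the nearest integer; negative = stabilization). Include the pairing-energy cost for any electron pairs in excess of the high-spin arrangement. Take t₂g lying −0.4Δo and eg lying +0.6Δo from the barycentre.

-207

Mn is in group 7, so Mn³⁺ is d⁴ (7 − 3 = 4).
Here Δo > P (276 > 235), so the low-spin state is favoured.
That gives t₂g⁴ eg⁰.
Orbital CFSE = -1.6Δo = -1.6 × 276 = -442 kJ/mol.
Excess pairs vs high-spin: 1 − 0 = 1; pairing cost = +235 kJ/mol.
Net CFSE = -442 + 235 = -207 kJ/mol.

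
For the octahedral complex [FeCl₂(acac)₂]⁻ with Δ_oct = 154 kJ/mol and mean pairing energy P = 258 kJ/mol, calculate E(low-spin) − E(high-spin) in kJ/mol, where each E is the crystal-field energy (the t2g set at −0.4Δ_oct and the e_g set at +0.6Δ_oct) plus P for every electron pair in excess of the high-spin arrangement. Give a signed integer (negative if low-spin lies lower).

208

Ligand charges: 2×(-1) from Cl⁻ and 2×(-1) from acac⁻ sum to -4; with overall charge -1, Fe is +3.
Fe³⁺: group 8, so d-count = 8 − 3 = 5.
High-spin d⁵ fills as t2g^3 e_g^2 with CFSE 3(−0.4) + 2(+0.6) = 0.0Δ_oct = 0 kJ/mol.
Low-spin t2g^5 e_g^0 gives -2.0Δ_oct = -308 kJ/mol, but forming 2 extra pairs costs 2P = 516 kJ/mol, so E(LS) = -308 + 516 = 208 kJ/mol.
The difference is 208 − (0) = 208 kJ/mol, so high-spin lies lower.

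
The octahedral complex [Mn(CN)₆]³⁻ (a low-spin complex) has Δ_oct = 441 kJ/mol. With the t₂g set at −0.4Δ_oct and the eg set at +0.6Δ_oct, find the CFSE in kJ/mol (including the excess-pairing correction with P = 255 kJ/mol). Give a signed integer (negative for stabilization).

-451

Each CN⁻ contributes -1; 6 × (-1) = -6. With overall charge -3, Mn is in the +3 oxidation state.
Group 7 minus oxidation state +3 gives a d⁴ configuration for Mn³⁺.
Configuration: t₂g⁴ eg⁰.
Orbital CFSE = 4(-0.4) + 0(0.6) = -1.6Δ_oct = -1.6 × 441 = -706 kJ/mol.
High-spin d⁴ would be t₂g³ eg¹ with 0 pairs; low-spin has 1, so 1 excess pair costs +1P = +255 kJ/mol.
Overall CFSE = -706 + 255 = -451 kJ/mol.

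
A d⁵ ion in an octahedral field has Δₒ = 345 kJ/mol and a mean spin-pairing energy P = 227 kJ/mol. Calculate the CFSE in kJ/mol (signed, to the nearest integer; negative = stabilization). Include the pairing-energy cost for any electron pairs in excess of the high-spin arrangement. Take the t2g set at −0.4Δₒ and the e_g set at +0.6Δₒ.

Δₒ > P, so pairing is preferred: the ground state is low-spin.
Configuration: t2g^5 e_g^0.
Orbital CFSE = -2.0Δₒ = -2.0 × 345 = -690 kJ/mol.
Excess pairs vs high-spin: 2 − 0 = 2; pairing cost = +454 kJ/mol.
Net CFSE = -690 + 454 = -236 kJ/mol.

-236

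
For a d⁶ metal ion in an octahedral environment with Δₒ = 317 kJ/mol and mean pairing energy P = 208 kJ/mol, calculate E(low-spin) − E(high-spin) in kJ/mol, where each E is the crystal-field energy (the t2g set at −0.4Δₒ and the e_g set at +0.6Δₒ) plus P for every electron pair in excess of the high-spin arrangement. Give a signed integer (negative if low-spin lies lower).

-218

High-spin d⁶ fills as t2g^4 e_g^2 with CFSE 4(−0.4) + 2(+0.6) = -0.4Δₒ = -127 kJ/mol.
Low-spin t2g^6 e_g^0 gives -2.4Δₒ = -761 kJ/mol, but forming 2 extra pairs costs 2P = 416 kJ/mol, so E(LS) = -761 + 416 = -345 kJ/mol.
The difference is -345 − (-127) = -218 kJ/mol, so low-spin lies lower.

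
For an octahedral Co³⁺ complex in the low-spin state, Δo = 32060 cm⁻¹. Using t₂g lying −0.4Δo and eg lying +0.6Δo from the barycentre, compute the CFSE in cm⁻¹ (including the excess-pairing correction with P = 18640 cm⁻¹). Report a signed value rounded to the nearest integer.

-39664

Co sits in group 9; removing 3 electrons leaves Co³⁺ with 9 − 3 = 6 d electrons.
The d⁶ electrons fill as t₂g⁶ eg⁰.
The orbital stabilization is -2.4Δo = -2.4 × 32060 = -76944 cm⁻¹.
High-spin d⁶ would be t₂g⁴ eg² with 1 pair; low-spin has 3, so 2 excess pairs cost +2P = +37280 cm⁻¹.
Combining: -76944 + 37280 = -39664 cm⁻¹.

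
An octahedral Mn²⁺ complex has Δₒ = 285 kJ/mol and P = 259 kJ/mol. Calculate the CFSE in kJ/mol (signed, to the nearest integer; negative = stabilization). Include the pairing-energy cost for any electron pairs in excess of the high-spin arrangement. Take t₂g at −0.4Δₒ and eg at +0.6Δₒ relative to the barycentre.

-52

Mn²⁺: group 7, so d-count = 7 − 2 = 5.
Δₒ > P, so pairing is preferred: the ground state is low-spin.
Filling d⁵ accordingly: t₂g⁵ eg⁰.
Orbital CFSE = -2.0Δₒ = -2.0 × 285 = -570 kJ/mol.
Excess pairs vs high-spin: 2 − 0 = 2; pairing cost = +518 kJ/mol.
Net CFSE = -570 + 518 = -52 kJ/mol.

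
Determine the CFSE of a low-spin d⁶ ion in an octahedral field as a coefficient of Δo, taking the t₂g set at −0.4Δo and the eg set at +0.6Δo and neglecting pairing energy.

Configuration: t₂g⁶ eg⁰.
CFSE = 6(-0.4Δo) + 0(0.6Δo) = -2.4Δo + 0.0Δo = -2.4Δo.

-2.4 Δo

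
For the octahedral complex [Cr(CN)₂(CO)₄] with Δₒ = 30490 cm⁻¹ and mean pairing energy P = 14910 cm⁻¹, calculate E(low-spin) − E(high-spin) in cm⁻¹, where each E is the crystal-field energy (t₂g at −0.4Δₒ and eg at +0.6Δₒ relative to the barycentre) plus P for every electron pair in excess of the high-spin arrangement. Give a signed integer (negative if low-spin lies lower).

-15580

Ligand charges: 2×(-1) from CN⁻ and 4×(+0) from CO sum to -2; with overall charge +0, Cr is +2.
Group 6 minus oxidation state +2 gives a d⁴ configuration for Cr²⁺.
In the high-spin limit (t₂g³ eg¹) the orbital term is -0.6Δₒ = -18294 cm⁻¹, with no excess pairing.
Low-spin t₂g⁴ eg⁰ gives -1.6Δₒ = -48784 cm⁻¹, but forming 1 extra pair costs 1P = 14910 cm⁻¹, so E(LS) = -48784 + 14910 = -33874 cm⁻¹.
Thus E(LS) − E(HS) = -15580 cm⁻¹.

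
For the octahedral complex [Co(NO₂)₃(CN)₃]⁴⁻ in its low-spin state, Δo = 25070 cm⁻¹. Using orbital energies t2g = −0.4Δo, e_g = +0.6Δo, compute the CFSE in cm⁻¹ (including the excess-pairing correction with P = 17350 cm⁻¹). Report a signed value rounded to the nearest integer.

Ligand charges: 3×(-1) from NO₂⁻ and 3×(-1) from CN⁻ sum to -6; with overall charge -4, Co is +2.
Co is in group 9, so Co²⁺ is d⁷ (9 − 2 = 7).
Configuration: t2g^6 e_g^1.
Orbital CFSE = 6(-0.4) + 1(0.6) = -1.8Δo = -1.8 × 25070 = -45126 cm⁻¹.
Pairing penalty: 3 pairs vs 2 in the high-spin reference → 1 extra × P = 17350 cm⁻¹.
Net CFSE = -45126 + 17350 = -27776 cm⁻¹.

-27776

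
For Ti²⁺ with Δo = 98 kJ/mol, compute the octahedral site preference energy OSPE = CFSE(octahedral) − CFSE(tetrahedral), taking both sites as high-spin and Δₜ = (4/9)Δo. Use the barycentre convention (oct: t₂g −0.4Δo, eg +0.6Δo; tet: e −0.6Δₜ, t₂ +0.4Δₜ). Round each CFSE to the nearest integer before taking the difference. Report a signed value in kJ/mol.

-26

Ti sits in group 4; removing 2 electrons leaves Ti²⁺ with 4 − 2 = 2 d electrons.
Octahedral (high-spin): t₂g² eg⁰, CFSE = 2(−0.4) + 0(+0.6) = -0.8Δo = -0.8 × 98 = -78 kJ/mol.
In a tetrahedral site the filling is e² t₂⁰: CFSE(tet) = -1.2Δₜ = -1.2 × (4/9)(98) = -52 kJ/mol.
OSPE = CFSE(oct) − CFSE(tet) = -78 − (-52) = -26 kJ/mol.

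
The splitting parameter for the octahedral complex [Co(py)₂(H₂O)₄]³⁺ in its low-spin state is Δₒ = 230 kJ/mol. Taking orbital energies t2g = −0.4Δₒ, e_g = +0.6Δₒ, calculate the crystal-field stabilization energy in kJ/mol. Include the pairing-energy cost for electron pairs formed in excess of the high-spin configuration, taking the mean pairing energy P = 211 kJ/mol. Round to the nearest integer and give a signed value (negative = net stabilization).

-130

Ligand charges: 2×(+0) from py and 4×(+0) from H₂O sum to +0; with overall charge +3, Co is +3.
Co sits in group 9; removing 3 electrons leaves Co³⁺ with 9 − 3 = 6 d electrons.
Configuration: t2g^6 e_g^0.
CFSE(orbital) = 6×(-0.4Δₒ) + 0×(0.6Δₒ) = -2.4Δₒ; with Δₒ = 230 kJ/mol that is -552 kJ/mol.
Pairing penalty: 3 pairs vs 1 in the high-spin reference → 2 extra × P = 422 kJ/mol.
Combining: -552 + 422 = -130 kJ/mol.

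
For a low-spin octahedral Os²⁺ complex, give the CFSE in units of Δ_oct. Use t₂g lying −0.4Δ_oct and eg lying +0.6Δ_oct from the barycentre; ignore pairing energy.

-2.4 Δ_oct

Os sits in group 8; removing 2 electrons leaves Os²⁺ with 8 − 2 = 6 d electrons.
Configuration: t₂g⁶ eg⁰.
CFSE = 6(-0.4Δ_oct) + 0(0.6Δ_oct) = -2.4Δ_oct + 0.0Δ_oct = -2.4Δ_oct.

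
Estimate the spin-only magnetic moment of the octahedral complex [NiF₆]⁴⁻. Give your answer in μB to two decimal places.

Each F⁻ contributes -1; 6 × (-1) = -6. With overall charge -4, Ni is in the +2 oxidation state.
Ni sits in group 10; removing 2 electrons leaves Ni²⁺ with 10 − 2 = 8 d electrons.
Configuration: t2g^6 e_g^2 → 2 unpaired electrons.
μ(spin-only) = √[2(2+2)] = √8 ≈ 2.83 μB.

2.83 μB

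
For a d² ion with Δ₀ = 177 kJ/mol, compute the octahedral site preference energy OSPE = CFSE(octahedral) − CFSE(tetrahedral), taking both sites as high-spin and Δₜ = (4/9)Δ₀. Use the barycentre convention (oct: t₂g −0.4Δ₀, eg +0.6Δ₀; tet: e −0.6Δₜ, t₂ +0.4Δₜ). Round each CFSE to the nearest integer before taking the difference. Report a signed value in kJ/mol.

In an octahedral site d² (HS) is t₂g² eg⁰, giving CFSE(oct) = -0.8Δ₀ = -142 kJ/mol.
In a tetrahedral site the filling is e² t₂⁰: CFSE(tet) = -1.2Δₜ = -1.2 × (4/9)(177) = -94 kJ/mol.
OSPE = -142 − (-94) = -48 kJ/mol.

-48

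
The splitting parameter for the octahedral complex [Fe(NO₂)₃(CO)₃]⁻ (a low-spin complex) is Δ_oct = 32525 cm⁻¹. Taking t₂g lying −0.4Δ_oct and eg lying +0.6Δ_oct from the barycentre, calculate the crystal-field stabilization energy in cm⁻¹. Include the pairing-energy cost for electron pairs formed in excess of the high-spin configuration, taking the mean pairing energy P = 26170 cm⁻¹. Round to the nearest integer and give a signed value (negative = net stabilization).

Ligand charges: 3×(-1) from NO₂⁻ and 3×(+0) from CO sum to -3; with overall charge -1, Fe is +2.
Fe²⁺: group 8, so d-count = 8 − 2 = 6.
The d⁶ electrons fill as t₂g⁶ eg⁰.
Orbital CFSE = 6(-0.4) + 0(0.6) = -2.4Δ_oct = -2.4 × 32525 = -78060 cm⁻¹.
Pairing penalty: 3 pairs vs 1 in the high-spin reference → 2 extra × P = 52340 cm⁻¹.
Overall CFSE = -78060 + 52340 = -25720 cm⁻¹.

-25720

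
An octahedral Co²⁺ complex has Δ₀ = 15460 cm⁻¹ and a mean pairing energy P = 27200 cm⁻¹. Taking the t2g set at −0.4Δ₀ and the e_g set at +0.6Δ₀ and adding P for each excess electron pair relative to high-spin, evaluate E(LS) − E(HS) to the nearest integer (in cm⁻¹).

11740

Co²⁺: group 9, so d-count = 9 − 2 = 7.
In the high-spin limit (t2g^5 e_g^2) the orbital term is -0.8Δ₀ = -12368 cm⁻¹, with no excess pairing.
For low-spin the configuration is t2g^6 e_g^1: orbital energy -1.8 × 15460 = -27828 cm⁻¹, and 1 additional pair relative to high-spin adds 27200 cm⁻¹, giving -628 cm⁻¹.
Thus E(LS) − E(HS) = 11740 cm⁻¹.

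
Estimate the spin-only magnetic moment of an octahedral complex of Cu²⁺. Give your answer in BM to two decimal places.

Cu²⁺: group 11, so d-count = 11 − 2 = 9.
For octahedral d⁹ the high- and low-spin configurations coincide.
Configuration: t2g^6 e_g^3 → 1 unpaired electron.
μ(spin-only) = √[1(1+2)] = √3 ≈ 1.73 BM.

1.73 BM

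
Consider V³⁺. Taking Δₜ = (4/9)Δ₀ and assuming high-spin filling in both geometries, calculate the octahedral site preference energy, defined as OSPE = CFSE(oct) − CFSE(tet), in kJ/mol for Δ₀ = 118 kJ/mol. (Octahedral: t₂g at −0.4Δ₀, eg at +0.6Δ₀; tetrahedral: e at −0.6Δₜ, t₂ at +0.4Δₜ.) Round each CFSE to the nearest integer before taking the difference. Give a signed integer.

-31

Group 5 minus oxidation state +3 gives a d² configuration for V³⁺.
Octahedral (high-spin): t2g^2 e_g^0, CFSE = 2(−0.4) + 0(+0.6) = -0.8Δ₀ = -0.8 × 118 = -94 kJ/mol.
Tetrahedral: e^2 t2^0, CFSE = 2(−0.6) + 0(+0.4) = -1.2Δₜ = -1.2 × (4/9) × 118 = -63 kJ/mol.
OSPE = CFSE(oct) − CFSE(tet) = -94 − (-63) = -31 kJ/mol.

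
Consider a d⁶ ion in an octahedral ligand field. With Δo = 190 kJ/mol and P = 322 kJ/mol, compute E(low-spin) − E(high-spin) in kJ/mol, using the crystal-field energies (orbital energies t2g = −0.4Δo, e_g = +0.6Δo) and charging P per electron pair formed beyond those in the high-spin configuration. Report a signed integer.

264

High-spin: t2g^4 e_g^2, CFSE = -0.4Δo = -76 kJ/mol.
For low-spin the configuration is t2g^6 e_g^0: orbital energy -2.4 × 190 = -456 kJ/mol, and 2 additional pairs relative to high-spin add 644 kJ/mol, giving 188 kJ/mol.
Thus E(LS) − E(HS) = 264 kJ/mol.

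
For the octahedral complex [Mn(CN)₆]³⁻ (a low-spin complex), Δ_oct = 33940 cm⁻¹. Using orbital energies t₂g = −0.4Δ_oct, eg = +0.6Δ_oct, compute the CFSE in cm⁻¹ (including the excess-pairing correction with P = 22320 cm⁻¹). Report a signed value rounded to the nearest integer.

-31984

Each CN⁻ contributes -1; 6 × (-1) = -6. With overall charge -3, Mn is in the +3 oxidation state.
Mn sits in group 7; removing 3 electrons leaves Mn³⁺ with 7 − 3 = 4 d electrons.
The d⁴ electrons fill as t₂g⁴ eg⁰.
The orbital stabilization is -1.6Δ_oct = -1.6 × 33940 = -54304 cm⁻¹.
Relative to high-spin t₂g³ eg¹ (0 paired), the low-spin configuration has 1 additional pair, contributing +1 × 22320 = +22320 cm⁻¹.
Combining: -54304 + 22320 = -31984 cm⁻¹.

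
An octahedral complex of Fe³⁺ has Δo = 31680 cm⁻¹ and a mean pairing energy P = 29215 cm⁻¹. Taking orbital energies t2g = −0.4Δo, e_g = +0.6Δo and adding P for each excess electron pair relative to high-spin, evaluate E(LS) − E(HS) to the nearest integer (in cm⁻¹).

-4930

Fe is in group 8, so Fe³⁺ is d⁵ (8 − 3 = 5).
In the high-spin limit (t2g^3 e_g^2) the orbital term is 0.0Δo = 0 cm⁻¹, with no excess pairing.
Low-spin t2g^5 e_g^0 gives -2.0Δo = -63360 cm⁻¹, but forming 2 extra pairs costs 2P = 58430 cm⁻¹, so E(LS) = -63360 + 58430 = -4930 cm⁻¹.
The difference is -4930 − (0) = -4930 cm⁻¹, so low-spin lies lower.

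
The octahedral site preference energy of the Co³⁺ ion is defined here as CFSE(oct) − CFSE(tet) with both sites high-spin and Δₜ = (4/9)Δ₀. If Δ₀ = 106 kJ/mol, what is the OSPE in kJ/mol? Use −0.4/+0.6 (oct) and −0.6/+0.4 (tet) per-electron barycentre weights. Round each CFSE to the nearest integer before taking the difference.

-14

Group 9 minus oxidation state +3 gives a d⁶ configuration for Co³⁺.
Octahedral high-spin t₂g⁴ eg²: CFSE = -0.4 × 106 = -42 kJ/mol.
Tetrahedral e³ t₂³ gives -0.6Δₜ = -0.6 × (4/9) × 106 = -28 kJ/mol.
OSPE = -42 − (-28) = -14 kJ/mol.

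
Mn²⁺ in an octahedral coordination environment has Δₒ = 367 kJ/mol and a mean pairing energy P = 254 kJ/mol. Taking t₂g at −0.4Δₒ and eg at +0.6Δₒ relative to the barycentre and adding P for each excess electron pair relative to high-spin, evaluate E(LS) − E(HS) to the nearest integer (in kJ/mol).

Group 7 minus oxidation state +2 gives a d⁵ configuration for Mn²⁺.
In the high-spin limit (t₂g³ eg²) the orbital term is 0.0Δₒ = 0 kJ/mol, with no excess pairing.
Low-spin: t₂g⁵ eg⁰, orbital CFSE = -2.0Δₒ = -734 kJ/mol; plus 2 excess pairs × P = +508 kJ/mol; total -226 kJ/mol.
Thus E(LS) − E(HS) = -226 kJ/mol.

-226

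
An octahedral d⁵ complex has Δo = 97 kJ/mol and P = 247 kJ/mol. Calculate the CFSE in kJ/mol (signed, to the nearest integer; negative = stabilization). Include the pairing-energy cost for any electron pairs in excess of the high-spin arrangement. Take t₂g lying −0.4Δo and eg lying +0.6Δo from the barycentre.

Since Δo = 97 kJ/mol < P = 247 kJ/mol, the complex adopts the high-spin configuration.
Configuration: t₂g³ eg².
Orbital CFSE = 0.0Δo = 0.0 × 97 = 0 kJ/mol.
High-spin has no excess pairs, so no pairing correction applies.

0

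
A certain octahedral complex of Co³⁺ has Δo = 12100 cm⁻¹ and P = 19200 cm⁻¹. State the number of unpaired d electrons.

Group 9 minus oxidation state +3 gives a d⁶ configuration for Co³⁺.
With Δo < P the complex is high-spin.
That gives t₂g⁴ eg².
Unpaired electrons: 4.

4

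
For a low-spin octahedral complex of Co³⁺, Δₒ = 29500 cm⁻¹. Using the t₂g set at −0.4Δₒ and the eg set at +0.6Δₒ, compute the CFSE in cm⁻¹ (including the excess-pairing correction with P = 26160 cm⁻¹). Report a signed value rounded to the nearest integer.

Group 9 minus oxidation state +3 gives a d⁶ configuration for Co³⁺.
The d⁶ electrons fill as t₂g⁶ eg⁰.
The orbital stabilization is -2.4Δₒ = -2.4 × 29500 = -70800 cm⁻¹.
Relative to high-spin t₂g⁴ eg² (1 paired), the low-spin configuration has 2 additional pairs, contributing +2 × 26160 = +52320 cm⁻¹.
Net CFSE = -70800 + 52320 = -18480 cm⁻¹.

-18480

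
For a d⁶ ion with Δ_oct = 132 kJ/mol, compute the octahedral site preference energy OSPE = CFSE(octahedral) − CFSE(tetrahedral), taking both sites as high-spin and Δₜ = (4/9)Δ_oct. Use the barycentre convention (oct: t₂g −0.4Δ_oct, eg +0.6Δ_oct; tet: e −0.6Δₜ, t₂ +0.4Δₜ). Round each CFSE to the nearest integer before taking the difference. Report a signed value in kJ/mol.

-18

Octahedral (high-spin): t₂g⁴ eg², CFSE = 4(−0.4) + 2(+0.6) = -0.4Δ_oct = -0.4 × 132 = -53 kJ/mol.
Tetrahedral: e³ t₂³, CFSE = 3(−0.6) + 3(+0.4) = -0.6Δₜ = -0.6 × (4/9) × 132 = -35 kJ/mol.
OSPE = -53 − (-35) = -18 kJ/mol.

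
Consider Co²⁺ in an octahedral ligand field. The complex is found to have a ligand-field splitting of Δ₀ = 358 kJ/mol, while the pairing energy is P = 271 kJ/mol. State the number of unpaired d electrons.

Co sits in group 9; removing 2 electrons leaves Co²⁺ with 9 − 2 = 7 d electrons.
Here Δ₀ > P (358 > 271), so the low-spin state is favoured.
Configuration: t2g^6 e_g^1.
Unpaired electrons: 1.

1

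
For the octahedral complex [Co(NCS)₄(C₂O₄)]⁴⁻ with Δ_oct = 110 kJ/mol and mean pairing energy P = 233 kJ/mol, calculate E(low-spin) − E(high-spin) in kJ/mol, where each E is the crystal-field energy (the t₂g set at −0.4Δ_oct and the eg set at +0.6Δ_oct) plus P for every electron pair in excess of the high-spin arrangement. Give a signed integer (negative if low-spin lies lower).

Ligand charges: 4×(-1) from NCS⁻ and 1×(-2) from C₂O₄²⁻ sum to -6; with overall charge -4, Co is +2.
Co is in group 9, so Co²⁺ is d⁷ (9 − 2 = 7).
High-spin d⁷ fills as t₂g⁵ eg² with CFSE 5(−0.4) + 2(+0.6) = -0.8Δ_oct = -88 kJ/mol.
Low-spin t₂g⁶ eg¹ gives -1.8Δ_oct = -198 kJ/mol, but forming 1 extra pair costs 1P = 233 kJ/mol, so E(LS) = -198 + 233 = 35 kJ/mol.
The difference is 35 − (-88) = 123 kJ/mol, so high-spin lies lower.

123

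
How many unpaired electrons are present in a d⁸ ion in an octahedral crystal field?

Configuration: t₂g⁶ eg², giving 2 unpaired electrons.

2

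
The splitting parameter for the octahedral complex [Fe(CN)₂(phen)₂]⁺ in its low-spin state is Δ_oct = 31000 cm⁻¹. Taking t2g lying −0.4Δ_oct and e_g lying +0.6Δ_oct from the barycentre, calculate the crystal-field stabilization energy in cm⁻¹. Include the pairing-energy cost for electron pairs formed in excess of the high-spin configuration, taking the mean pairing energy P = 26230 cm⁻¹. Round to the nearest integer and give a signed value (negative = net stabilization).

-9540

Ligand charges: 2×(-1) from CN⁻ and 2×(+0) from phen sum to -2; with overall charge +1, Fe is +3.
Fe sits in group 8; removing 3 electrons leaves Fe³⁺ with 8 − 3 = 5 d electrons.
The d⁵ electrons fill as t2g^5 e_g^0.
Orbital CFSE = 5(-0.4) + 0(0.6) = -2.0Δ_oct = -2.0 × 31000 = -62000 cm⁻¹.
High-spin d⁵ would be t2g^3 e_g^2 with 0 pairs; low-spin has 2, so 2 excess pairs cost +2P = +52460 cm⁻¹.
Overall CFSE = -62000 + 52460 = -9540 cm⁻¹.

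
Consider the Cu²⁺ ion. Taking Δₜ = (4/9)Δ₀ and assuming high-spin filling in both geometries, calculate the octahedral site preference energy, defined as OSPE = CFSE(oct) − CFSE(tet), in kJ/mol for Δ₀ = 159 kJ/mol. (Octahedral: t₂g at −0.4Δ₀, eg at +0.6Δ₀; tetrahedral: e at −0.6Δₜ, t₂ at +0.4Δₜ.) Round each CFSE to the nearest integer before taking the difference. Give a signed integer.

-67

Group 11 minus oxidation state +2 gives a d⁹ configuration for Cu²⁺.
Octahedral high-spin t₂g⁶ eg³: CFSE = -0.6 × 159 = -95 kJ/mol.
In a tetrahedral site the filling is e⁴ t₂⁵: CFSE(tet) = -0.4Δₜ = -0.4 × (4/9)(159) = -28 kJ/mol.
OSPE = -95 − (-28) = -67 kJ/mol.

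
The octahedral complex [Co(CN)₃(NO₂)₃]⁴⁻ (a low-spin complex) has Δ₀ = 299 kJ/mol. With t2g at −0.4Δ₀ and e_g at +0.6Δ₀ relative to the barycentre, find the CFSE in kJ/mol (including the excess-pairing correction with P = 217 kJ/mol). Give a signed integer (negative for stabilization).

Ligand charges: 3×(-1) from CN⁻ and 3×(-1) from NO₂⁻ sum to -6; with overall charge -4, Co is +2.
Co²⁺: group 9, so d-count = 9 − 2 = 7.
Electron filling gives t2g^6 e_g^1.
CFSE(orbital) = 6×(-0.4Δ₀) + 1×(0.6Δ₀) = -1.8Δ₀; with Δ₀ = 299 kJ/mol that is -538 kJ/mol.
High-spin d⁷ would be t2g^5 e_g^2 with 2 pairs; low-spin has 3, so 1 excess pair costs +1P = +217 kJ/mol.
Combining: -538 + 217 = -321 kJ/mol.

-321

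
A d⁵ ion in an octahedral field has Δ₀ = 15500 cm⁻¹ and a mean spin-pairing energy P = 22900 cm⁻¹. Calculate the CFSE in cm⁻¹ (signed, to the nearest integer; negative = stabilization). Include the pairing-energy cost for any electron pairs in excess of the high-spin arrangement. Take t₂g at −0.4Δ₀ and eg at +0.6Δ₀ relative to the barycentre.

Since Δ₀ = 15500 cm⁻¹ < P = 22900 cm⁻¹, the complex adopts the high-spin configuration.
Configuration: t₂g³ eg².
Orbital CFSE = 0.0Δ₀ = 0.0 × 15500 = 0 cm⁻¹.
High-spin has no excess pairs, so no pairing correction applies.

0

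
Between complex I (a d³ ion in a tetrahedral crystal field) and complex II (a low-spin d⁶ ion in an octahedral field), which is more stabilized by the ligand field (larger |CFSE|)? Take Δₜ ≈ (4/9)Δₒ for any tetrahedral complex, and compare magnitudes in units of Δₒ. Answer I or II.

I: Tetrahedral splitting is small, so the complex is high-spin; e^2 t2^1, CFSE = -0.8Δₜ ≈ -0.36Δₒ.
II: t2g^6 e_g^0, CFSE = -2.4Δₒ.
So II has the larger |CFSE|.

II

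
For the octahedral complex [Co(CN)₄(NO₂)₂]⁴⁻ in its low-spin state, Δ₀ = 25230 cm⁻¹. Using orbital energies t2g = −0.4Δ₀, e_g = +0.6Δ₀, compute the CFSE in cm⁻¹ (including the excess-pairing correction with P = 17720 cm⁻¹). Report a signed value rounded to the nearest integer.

-27694

Ligand charges: 4×(-1) from CN⁻ and 2×(-1) from NO₂⁻ sum to -6; with overall charge -4, Co is +2.
Co is in group 9, so Co²⁺ is d⁷ (9 − 2 = 7).
Configuration: t2g^6 e_g^1.
The orbital stabilization is -1.8Δ₀ = -1.8 × 25230 = -45414 cm⁻¹.
Relative to high-spin t2g^5 e_g^2 (2 paired), the low-spin configuration has 1 additional pair, contributing +1 × 17720 = +17720 cm⁻¹.
Net CFSE = -45414 + 17720 = -27694 cm⁻¹.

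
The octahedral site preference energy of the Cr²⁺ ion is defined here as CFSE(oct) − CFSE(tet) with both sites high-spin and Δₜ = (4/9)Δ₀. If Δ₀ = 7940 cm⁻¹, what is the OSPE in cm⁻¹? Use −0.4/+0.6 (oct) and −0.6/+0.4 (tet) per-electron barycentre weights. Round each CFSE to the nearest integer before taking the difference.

-3352

Cr is in group 6, so Cr²⁺ is d⁴ (6 − 2 = 4).
Octahedral high-spin t₂g³ eg¹: CFSE = -0.6 × 7940 = -4764 cm⁻¹.
Tetrahedral e² t₂² gives -0.4Δₜ = -0.4 × (4/9) × 7940 = -1412 cm⁻¹.
Subtracting, OSPE = -4764 − (-1412) = -3352 cm⁻¹.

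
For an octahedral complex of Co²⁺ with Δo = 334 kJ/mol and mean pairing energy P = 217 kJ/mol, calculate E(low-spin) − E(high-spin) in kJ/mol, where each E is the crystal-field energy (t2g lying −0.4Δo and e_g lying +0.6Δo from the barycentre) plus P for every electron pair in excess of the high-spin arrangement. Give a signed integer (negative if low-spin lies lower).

-117

Co is in group 9, so Co²⁺ is d⁷ (9 − 2 = 7).
In the high-spin limit (t2g^5 e_g^2) the orbital term is -0.8Δo = -267 kJ/mol, with no excess pairing.
Low-spin: t2g^6 e_g^1, orbital CFSE = -1.8Δo = -601 kJ/mol; plus 1 excess pair × P = +217 kJ/mol; total -384 kJ/mol.
The difference is -384 − (-267) = -117 kJ/mol, so low-spin lies lower.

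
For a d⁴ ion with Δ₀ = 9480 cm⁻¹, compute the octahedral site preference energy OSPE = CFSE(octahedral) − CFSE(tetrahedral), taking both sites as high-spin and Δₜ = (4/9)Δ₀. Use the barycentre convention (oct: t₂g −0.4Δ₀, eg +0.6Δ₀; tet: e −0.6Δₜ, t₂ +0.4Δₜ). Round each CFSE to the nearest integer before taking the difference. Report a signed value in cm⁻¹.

Octahedral (high-spin): t₂g³ eg¹, CFSE = 3(−0.4) + 1(+0.6) = -0.6Δ₀ = -0.6 × 9480 = -5688 cm⁻¹.
In a tetrahedral site the filling is e² t₂²: CFSE(tet) = -0.4Δₜ = -0.4 × (4/9)(9480) = -1685 cm⁻¹.
Subtracting, OSPE = -5688 − (-1685) = -4003 cm⁻¹.

-4003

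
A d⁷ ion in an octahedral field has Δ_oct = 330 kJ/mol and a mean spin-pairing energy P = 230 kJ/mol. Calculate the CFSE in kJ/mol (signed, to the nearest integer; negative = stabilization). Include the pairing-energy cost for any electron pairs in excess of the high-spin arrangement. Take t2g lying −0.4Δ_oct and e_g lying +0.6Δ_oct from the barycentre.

Since Δ_oct = 330 kJ/mol > P = 230 kJ/mol, the complex adopts the low-spin configuration.
Configuration: t2g^6 e_g^1.
Orbital CFSE = -1.8Δ_oct = -1.8 × 330 = -594 kJ/mol.
Excess pairs vs high-spin: 3 − 2 = 1; pairing cost = +230 kJ/mol.
Net CFSE = -594 + 230 = -364 kJ/mol.

-364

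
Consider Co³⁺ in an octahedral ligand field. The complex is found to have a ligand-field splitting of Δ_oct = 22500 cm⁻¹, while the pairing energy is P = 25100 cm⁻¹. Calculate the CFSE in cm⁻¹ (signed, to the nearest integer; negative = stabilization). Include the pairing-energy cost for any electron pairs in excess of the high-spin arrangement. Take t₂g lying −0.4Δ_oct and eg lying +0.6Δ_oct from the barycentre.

-9000

Co sits in group 9; removing 3 electrons leaves Co³⁺ with 9 − 3 = 6 d electrons.
Here Δ_oct < P (22500 < 25100), so the high-spin state is favoured.
That gives t₂g⁴ eg².
Orbital CFSE = -0.4Δ_oct = -0.4 × 22500 = -9000 cm⁻¹.
High-spin has no excess pairs, so no pairing correction applies.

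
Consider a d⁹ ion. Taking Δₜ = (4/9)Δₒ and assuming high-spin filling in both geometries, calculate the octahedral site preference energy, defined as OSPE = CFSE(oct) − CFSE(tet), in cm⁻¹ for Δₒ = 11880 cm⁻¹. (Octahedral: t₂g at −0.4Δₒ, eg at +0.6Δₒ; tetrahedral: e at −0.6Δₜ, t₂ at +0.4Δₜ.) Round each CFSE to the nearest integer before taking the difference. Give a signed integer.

In an octahedral site d⁹ (HS) is t2g^6 e_g^3, giving CFSE(oct) = -0.6Δₒ = -7128 cm⁻¹.
Tetrahedral: e^4 t2^5, CFSE = 4(−0.6) + 5(+0.4) = -0.4Δₜ = -0.4 × (4/9) × 11880 = -2112 cm⁻¹.
Subtracting, OSPE = -7128 − (-2112) = -5016 cm⁻¹.

-5016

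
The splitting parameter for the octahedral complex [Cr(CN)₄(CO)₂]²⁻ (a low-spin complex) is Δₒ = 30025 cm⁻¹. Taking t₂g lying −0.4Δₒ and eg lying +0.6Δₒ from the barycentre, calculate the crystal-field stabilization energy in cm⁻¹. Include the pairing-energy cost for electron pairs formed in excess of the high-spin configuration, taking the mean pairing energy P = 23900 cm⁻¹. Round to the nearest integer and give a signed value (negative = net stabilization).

-24140

Ligand charges: 4×(-1) from CN⁻ and 2×(+0) from CO sum to -4; with overall charge -2, Cr is +2.
Cr is in group 6, so Cr²⁺ is d⁴ (6 − 2 = 4).
The d⁴ electrons fill as t₂g⁴ eg⁰.
Orbital CFSE = 4(-0.4) + 0(0.6) = -1.6Δₒ = -1.6 × 30025 = -48040 cm⁻¹.
Pairing penalty: 1 pair vs 0 in the high-spin reference → 1 extra × P = 23900 cm⁻¹.
Net CFSE = -48040 + 23900 = -24140 cm⁻¹.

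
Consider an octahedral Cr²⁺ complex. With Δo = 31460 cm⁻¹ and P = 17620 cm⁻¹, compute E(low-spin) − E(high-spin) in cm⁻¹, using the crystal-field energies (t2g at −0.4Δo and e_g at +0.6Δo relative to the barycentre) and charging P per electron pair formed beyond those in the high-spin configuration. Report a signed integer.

-13840

Group 6 minus oxidation state +2 gives a d⁴ configuration for Cr²⁺.
In the high-spin limit (t2g^3 e_g^1) the orbital term is -0.6Δo = -18876 cm⁻¹, with no excess pairing.
Low-spin t2g^4 e_g^0 gives -1.6Δo = -50336 cm⁻¹, but forming 1 extra pair costs 1P = 17620 cm⁻¹, so E(LS) = -50336 + 17620 = -32716 cm⁻¹.
The difference is -32716 − (-18876) = -13840 cm⁻¹, so low-spin lies lower.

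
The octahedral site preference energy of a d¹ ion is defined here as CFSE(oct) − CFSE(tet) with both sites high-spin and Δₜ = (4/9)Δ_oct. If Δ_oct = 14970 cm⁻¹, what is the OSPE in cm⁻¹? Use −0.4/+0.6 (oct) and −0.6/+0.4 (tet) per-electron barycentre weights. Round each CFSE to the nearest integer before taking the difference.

-1996

Octahedral (high-spin): t₂g¹ eg⁰, CFSE = 1(−0.4) + 0(+0.6) = -0.4Δ_oct = -0.4 × 14970 = -5988 cm⁻¹.
Tetrahedral: e¹ t₂⁰, CFSE = 1(−0.6) + 0(+0.4) = -0.6Δₜ = -0.6 × (4/9) × 14970 = -3992 cm⁻¹.
Subtracting, OSPE = -5988 − (-3992) = -1996 cm⁻¹.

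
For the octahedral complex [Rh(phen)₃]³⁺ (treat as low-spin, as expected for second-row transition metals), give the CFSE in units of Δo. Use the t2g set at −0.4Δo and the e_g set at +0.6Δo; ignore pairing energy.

-2.4 Δo

phen is neutral, so the +3 overall charge sits on Rh: oxidation state +3.
Rh³⁺: group 9, so d-count = 9 − 3 = 6.
Configuration: t2g^6 e_g^0.
CFSE = 6(-0.4Δo) + 0(0.6Δo) = -2.4Δo + 0.0Δo = -2.4Δo.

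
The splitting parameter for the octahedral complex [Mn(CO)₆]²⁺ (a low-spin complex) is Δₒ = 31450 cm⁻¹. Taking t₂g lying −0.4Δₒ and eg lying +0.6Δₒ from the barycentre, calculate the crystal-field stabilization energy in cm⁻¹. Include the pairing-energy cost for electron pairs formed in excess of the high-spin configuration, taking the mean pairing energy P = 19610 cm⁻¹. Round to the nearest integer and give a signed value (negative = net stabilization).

-23680

CO is neutral, so the +2 overall charge sits on Mn: oxidation state +2.
Mn is in group 7, so Mn²⁺ is d⁵ (7 − 2 = 5).
The d⁵ electrons fill as t₂g⁵ eg⁰.
The orbital stabilization is -2.0Δₒ = -2.0 × 31450 = -62900 cm⁻¹.
High-spin d⁵ would be t₂g³ eg² with 0 pairs; low-spin has 2, so 2 excess pairs cost +2P = +39220 cm⁻¹.
Net CFSE = -62900 + 39220 = -23680 cm⁻¹.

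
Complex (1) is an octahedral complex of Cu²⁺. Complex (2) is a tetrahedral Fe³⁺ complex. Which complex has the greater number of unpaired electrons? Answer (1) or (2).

(1): Group 11 minus oxidation state +2 gives a d⁹ configuration for Cu²⁺; t₂g⁶ eg³ → 1 unpaired.
(2): Fe³⁺: group 8, so d-count = 8 − 3 = 5; Tetrahedral fields are weak (Δₜ ≈ 4/9 Δₒ), so electrons fill high-spin; e² t₂³ → 5 unpaired.
So (2) has more unpaired electrons.

(2)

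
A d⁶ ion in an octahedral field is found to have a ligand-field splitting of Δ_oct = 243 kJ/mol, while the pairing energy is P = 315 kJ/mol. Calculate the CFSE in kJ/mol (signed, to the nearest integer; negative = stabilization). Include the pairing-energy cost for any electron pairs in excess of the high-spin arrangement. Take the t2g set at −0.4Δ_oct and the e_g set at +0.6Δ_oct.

Δ_oct < P, so pairing is avoided: the ground state is high-spin.
Configuration: t2g^4 e_g^2.
Orbital CFSE = -0.4Δ_oct = -0.4 × 243 = -97 kJ/mol.
High-spin has no excess pairs, so no pairing correction applies.

-97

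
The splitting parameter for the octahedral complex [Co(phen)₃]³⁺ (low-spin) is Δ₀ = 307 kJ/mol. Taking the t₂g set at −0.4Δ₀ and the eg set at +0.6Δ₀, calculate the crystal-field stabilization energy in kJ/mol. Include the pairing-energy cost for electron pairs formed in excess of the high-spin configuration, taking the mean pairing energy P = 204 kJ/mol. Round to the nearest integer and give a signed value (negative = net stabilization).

phen is neutral, so the +3 overall charge sits on Co: oxidation state +3.
Co is in group 9, so Co³⁺ is d⁶ (9 − 3 = 6).
Electron filling gives t₂g⁶ eg⁰.
The orbital stabilization is -2.4Δ₀ = -2.4 × 307 = -737 kJ/mol.
Relative to high-spin t₂g⁴ eg² (1 paired), the low-spin configuration has 2 additional pairs, contributing +2 × 204 = +408 kJ/mol.
Combining: -737 + 408 = -329 kJ/mol.

-329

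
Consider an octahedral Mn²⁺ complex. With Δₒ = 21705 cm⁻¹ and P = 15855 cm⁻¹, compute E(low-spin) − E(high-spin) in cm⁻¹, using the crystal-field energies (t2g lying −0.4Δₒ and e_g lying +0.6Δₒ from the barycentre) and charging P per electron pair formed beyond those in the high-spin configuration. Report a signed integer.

Mn sits in group 7; removing 2 electrons leaves Mn²⁺ with 7 − 2 = 5 d electrons.
High-spin: t2g^3 e_g^2, CFSE = 0.0Δₒ = 0 cm⁻¹.
For low-spin the configuration is t2g^5 e_g^0: orbital energy -2.0 × 21705 = -43410 cm⁻¹, and 2 additional pairs relative to high-spin add 31710 cm⁻¹, giving -11700 cm⁻¹.
E(LS) − E(HS) = -11700 − (0) = -11700 cm⁻¹.

-11700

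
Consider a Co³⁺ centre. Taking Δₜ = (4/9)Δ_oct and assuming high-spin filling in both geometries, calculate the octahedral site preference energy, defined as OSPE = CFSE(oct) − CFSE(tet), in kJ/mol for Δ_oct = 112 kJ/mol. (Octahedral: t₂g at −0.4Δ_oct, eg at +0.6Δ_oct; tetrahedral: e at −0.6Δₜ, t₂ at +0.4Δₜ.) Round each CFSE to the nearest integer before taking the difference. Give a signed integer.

-15

Group 9 minus oxidation state +3 gives a d⁶ configuration for Co³⁺.
Octahedral (high-spin): t2g^4 e_g^2, CFSE = 4(−0.4) + 2(+0.6) = -0.4Δ_oct = -0.4 × 112 = -45 kJ/mol.
Tetrahedral: e^3 t2^3, CFSE = 3(−0.6) + 3(+0.4) = -0.6Δₜ = -0.6 × (4/9) × 112 = -30 kJ/mol.
OSPE = -45 − (-30) = -15 kJ/mol.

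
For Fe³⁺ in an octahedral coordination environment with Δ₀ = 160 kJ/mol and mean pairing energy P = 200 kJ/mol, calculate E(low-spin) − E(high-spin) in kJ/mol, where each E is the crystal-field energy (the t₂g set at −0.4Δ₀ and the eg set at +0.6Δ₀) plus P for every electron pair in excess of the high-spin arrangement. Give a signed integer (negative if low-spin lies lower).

80

Fe sits in group 8; removing 3 electrons leaves Fe³⁺ with 8 − 3 = 5 d electrons.
High-spin: t₂g³ eg², CFSE = 0.0Δ₀ = 0 kJ/mol.
Low-spin: t₂g⁵ eg⁰, orbital CFSE = -2.0Δ₀ = -320 kJ/mol; plus 2 excess pairs × P = +400 kJ/mol; total 80 kJ/mol.
Thus E(LS) − E(HS) = 80 kJ/mol.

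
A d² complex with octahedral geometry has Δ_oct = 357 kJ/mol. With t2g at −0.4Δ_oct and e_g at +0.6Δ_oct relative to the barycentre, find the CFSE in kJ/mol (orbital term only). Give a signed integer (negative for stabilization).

-286

Electron filling gives t2g^2 e_g^0.
CFSE(orbital) = 2×(-0.4Δ_oct) + 0×(0.6Δ_oct) = -0.8Δ_oct; with Δ_oct = 357 kJ/mol that is -286 kJ/mol.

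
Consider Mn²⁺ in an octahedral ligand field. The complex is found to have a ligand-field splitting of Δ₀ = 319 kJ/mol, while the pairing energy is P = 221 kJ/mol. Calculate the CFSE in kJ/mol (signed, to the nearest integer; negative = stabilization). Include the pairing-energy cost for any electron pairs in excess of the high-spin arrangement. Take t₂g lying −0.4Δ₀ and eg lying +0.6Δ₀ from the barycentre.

-196

Group 7 minus oxidation state +2 gives a d⁵ configuration for Mn²⁺.
Since Δ₀ = 319 kJ/mol > P = 221 kJ/mol, the complex adopts the low-spin configuration.
Configuration: t₂g⁵ eg⁰.
Orbital CFSE = -2.0Δ₀ = -2.0 × 319 = -638 kJ/mol.
Excess pairs vs high-spin: 2 − 0 = 2; pairing cost = +442 kJ/mol.
Net CFSE = -638 + 442 = -196 kJ/mol.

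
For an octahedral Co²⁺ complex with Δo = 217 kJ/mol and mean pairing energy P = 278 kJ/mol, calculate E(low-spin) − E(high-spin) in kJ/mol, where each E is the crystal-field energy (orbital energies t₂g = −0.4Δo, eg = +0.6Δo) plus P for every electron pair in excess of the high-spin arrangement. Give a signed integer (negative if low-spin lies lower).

Co²⁺: group 9, so d-count = 9 − 2 = 7.
In the high-spin limit (t₂g⁵ eg²) the orbital term is -0.8Δo = -174 kJ/mol, with no excess pairing.
For low-spin the configuration is t₂g⁶ eg¹: orbital energy -1.8 × 217 = -391 kJ/mol, and 1 additional pair relative to high-spin adds 278 kJ/mol, giving -113 kJ/mol.
E(LS) − E(HS) = -113 − (-174) = 61 kJ/mol.

61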